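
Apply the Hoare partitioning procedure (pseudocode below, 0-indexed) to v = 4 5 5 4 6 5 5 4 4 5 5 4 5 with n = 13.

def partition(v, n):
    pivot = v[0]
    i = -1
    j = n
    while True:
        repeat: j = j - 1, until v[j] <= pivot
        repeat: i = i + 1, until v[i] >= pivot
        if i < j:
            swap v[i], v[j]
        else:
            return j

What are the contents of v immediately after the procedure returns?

4 4 4 4 6 5 5 5 5 5 5 4 5

pivot = v[0] = 4; i = -1, j = 13
j→11 (v[11]=4≤4), i→0 (v[0]=4≥4); i<j, swap → 4 5 5 4 6 5 5 4 4 5 5 4 5
j→8 (v[8]=4≤4), i→1 (v[1]=5≥4); i<j, swap → 4 4 5 4 6 5 5 4 5 5 5 4 5
j→7 (v[7]=4≤4), i→2 (v[2]=5≥4); i<j, swap → 4 4 4 4 6 5 5 5 5 5 5 4 5
j→3, i→3; i≥j, return j=3. v = 4 4 4 4 6 5 5 5 5 5 5 4 5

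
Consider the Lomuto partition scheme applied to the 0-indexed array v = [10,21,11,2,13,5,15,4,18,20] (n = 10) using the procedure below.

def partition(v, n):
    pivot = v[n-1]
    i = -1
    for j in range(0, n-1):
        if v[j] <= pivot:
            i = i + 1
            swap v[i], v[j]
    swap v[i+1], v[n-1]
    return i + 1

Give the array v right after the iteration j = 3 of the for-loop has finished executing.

[10,11,2,21,13,5,15,4,18,20]

pivot = v[9] = 20; i = -1
j=0: v[0]=10 ≤ 20 → i=0, swap v[0],v[0] (no change) → [10,21,11,2,13,5,15,4,18,20]
j=1: v[1]=21 > 20 → no swap
j=2: v[2]=11 ≤ 20 → i=1, swap v[1],v[2] → [10,11,21,2,13,5,15,4,18,20]
j=3: v[3]=2 ≤ 20 → i=2, swap v[2],v[3] → [10,11,2,21,13,5,15,4,18,20]
(after j=3) v = [10,11,2,21,13,5,15,4,18,20]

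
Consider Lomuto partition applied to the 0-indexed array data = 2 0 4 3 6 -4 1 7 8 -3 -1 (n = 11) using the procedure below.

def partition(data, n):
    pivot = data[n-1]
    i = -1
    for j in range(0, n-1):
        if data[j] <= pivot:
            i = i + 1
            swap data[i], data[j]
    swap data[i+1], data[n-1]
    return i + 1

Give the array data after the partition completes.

pivot = data[10] = -1; i = -1
j=0: data[0]=2 > -1 → no swap
j=1: data[1]=0 > -1 → no swap
j=2: data[2]=4 > -1 → no swap
j=3: data[3]=3 > -1 → no swap
j=4: data[4]=6 > -1 → no swap
j=5: data[5]=-4 ≤ -1 → i=0, swap data[0],data[5] → -4 0 4 3 6 2 1 7 8 -3 -1
j=6: data[6]=1 > -1 → no swap
j=7: data[7]=7 > -1 → no swap
j=8: data[8]=8 > -1 → no swap
j=9: data[9]=-3 ≤ -1 → i=1, swap data[1],data[9] → -4 -3 4 3 6 2 1 7 8 0 -1
final swap data[2],data[10] → -4 -3 -1 3 6 2 1 7 8 0 4; return 2

-4 -3 -1 3 6 2 1 7 8 0 4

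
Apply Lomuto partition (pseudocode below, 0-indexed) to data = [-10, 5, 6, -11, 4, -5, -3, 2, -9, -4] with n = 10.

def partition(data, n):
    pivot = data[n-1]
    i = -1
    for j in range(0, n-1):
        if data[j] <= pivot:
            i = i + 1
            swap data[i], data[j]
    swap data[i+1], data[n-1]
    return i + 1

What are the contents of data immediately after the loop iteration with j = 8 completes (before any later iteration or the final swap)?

[-10, -11, -5, -9, 4, 6, -3, 2, 5, -4]

pivot=-4, i=-1
j=0: -10≤-4, i=0, swap(0,0) ⇒ [-10, 5, 6, -11, 4, -5, -3, 2, -9, -4]
j=1: 5>-4, skip
j=2: 6>-4, skip
j=3: -11≤-4, i=1, swap(1,3) ⇒ [-10, -11, 6, 5, 4, -5, -3, 2, -9, -4]
j=4: 4>-4, skip
j=5: -5≤-4, i=2, swap(2,5) ⇒ [-10, -11, -5, 5, 4, 6, -3, 2, -9, -4]
j=6: -3>-4, skip
j=7: 2>-4, skip
j=8: -9≤-4, i=3, swap(3,8) ⇒ [-10, -11, -5, -9, 4, 6, -3, 2, 5, -4]
(after j=8) data = [-10, -11, -5, -9, 4, 6, -3, 2, 5, -4]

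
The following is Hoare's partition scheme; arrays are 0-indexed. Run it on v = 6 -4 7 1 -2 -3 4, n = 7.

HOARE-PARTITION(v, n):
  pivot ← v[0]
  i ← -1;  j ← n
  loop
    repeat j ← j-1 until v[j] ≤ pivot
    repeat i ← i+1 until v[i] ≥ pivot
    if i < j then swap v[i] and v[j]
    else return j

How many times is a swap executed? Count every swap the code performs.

2

pivot = v[0] = 6; i = -1, j = 7
j→6 (v[6]=4≤6), i→0 (v[0]=6≥6); i<j, swap → 4 -4 7 1 -2 -3 6
j→5 (v[5]=-3≤6), i→2 (v[2]=7≥6); i<j, swap → 4 -4 -3 1 -2 7 6
j→4, i→5; i≥j, return j=4. v = 4 -4 -3 1 -2 7 6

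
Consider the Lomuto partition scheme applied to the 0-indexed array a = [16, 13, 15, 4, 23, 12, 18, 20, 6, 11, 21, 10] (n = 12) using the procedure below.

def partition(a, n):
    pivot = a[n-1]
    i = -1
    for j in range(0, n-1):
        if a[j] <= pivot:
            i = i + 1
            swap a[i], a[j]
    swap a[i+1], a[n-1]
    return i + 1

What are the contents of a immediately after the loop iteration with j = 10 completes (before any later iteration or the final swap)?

[4, 6, 15, 16, 23, 12, 18, 20, 13, 11, 21, 10]

pivot = a[11] = 10; i = -1
j=0: a[0]=16 > 10 → no swap
j=1: a[1]=13 > 10 → no swap
j=2: a[2]=15 > 10 → no swap
j=3: a[3]=4 ≤ 10 → i=0, swap a[0],a[3] → [4, 13, 15, 16, 23, 12, 18, 20, 6, 11, 21, 10]
j=4: a[4]=23 > 10 → no swap
j=5: a[5]=12 > 10 → no swap
j=6: a[6]=18 > 10 → no swap
j=7: a[7]=20 > 10 → no swap
j=8: a[8]=6 ≤ 10 → i=1, swap a[1],a[8] → [4, 6, 15, 16, 23, 12, 18, 20, 13, 11, 21, 10]
j=9: a[9]=11 > 10 → no swap
j=10: a[10]=21 > 10 → no swap
(after j=10) a = [4, 6, 15, 16, 23, 12, 18, 20, 13, 11, 21, 10]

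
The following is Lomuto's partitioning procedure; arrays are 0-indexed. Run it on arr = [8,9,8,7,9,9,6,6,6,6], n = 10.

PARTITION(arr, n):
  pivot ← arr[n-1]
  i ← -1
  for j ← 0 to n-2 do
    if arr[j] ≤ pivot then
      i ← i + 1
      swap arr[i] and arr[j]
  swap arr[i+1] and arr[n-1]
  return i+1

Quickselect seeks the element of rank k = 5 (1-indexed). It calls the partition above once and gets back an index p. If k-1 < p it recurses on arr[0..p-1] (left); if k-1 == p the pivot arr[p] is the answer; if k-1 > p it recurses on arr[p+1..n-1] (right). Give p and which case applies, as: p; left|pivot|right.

3; right

pivot = arr[9] = 6; i = -1
j=0: arr[0]=8 > 6 → no swap
j=1: arr[1]=9 > 6 → no swap
j=2: arr[2]=8 > 6 → no swap
j=3: arr[3]=7 > 6 → no swap
j=4: arr[4]=9 > 6 → no swap
j=5: arr[5]=9 > 6 → no swap
j=6: arr[6]=6 ≤ 6 → i=0, swap arr[0],arr[6] → [6,9,8,7,9,9,8,6,6,6]
j=7: arr[7]=6 ≤ 6 → i=1, swap arr[1],arr[7] → [6,6,8,7,9,9,8,9,6,6]
j=8: arr[8]=6 ≤ 6 → i=2, swap arr[2],arr[8] → [6,6,6,7,9,9,8,9,8,6]
final swap arr[3],arr[9] → [6,6,6,6,9,9,8,9,8,7]; return 3
p = 3; k-1 = 4 > 3 ⇒ right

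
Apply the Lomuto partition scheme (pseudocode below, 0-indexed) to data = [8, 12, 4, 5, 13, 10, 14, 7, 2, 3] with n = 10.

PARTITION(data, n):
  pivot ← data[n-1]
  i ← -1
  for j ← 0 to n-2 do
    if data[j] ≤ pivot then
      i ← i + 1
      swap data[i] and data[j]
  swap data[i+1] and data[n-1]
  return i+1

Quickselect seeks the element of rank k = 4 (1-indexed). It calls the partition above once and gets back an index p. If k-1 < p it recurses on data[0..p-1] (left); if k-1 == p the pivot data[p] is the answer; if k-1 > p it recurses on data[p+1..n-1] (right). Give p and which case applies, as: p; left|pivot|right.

pivot=3, i=-1
j=0: 8>3, skip
j=1: 12>3, skip
j=2: 4>3, skip
j=3: 5>3, skip
j=4: 13>3, skip
j=5: 10>3, skip
j=6: 14>3, skip
j=7: 7>3, skip
j=8: 2≤3, i=0, swap(0,8) ⇒ [2, 12, 4, 5, 13, 10, 14, 7, 8, 3]
swap(1,9) ⇒ [2, 3, 4, 5, 13, 10, 14, 7, 8, 12]; return 1
p = 1; k-1 = 3 > 1 ⇒ right

1; right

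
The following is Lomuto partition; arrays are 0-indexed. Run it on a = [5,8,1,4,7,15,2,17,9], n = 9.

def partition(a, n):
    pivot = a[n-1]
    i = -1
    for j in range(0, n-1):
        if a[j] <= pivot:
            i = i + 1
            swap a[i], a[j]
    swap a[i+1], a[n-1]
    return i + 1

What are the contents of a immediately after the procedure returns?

[5,8,1,4,7,2,9,17,15]

pivot = a[8] = 9; i = -1
j=0: a[0]=5 ≤ 9 → i=0, swap a[0],a[0] (no change) → [5,8,1,4,7,15,2,17,9]
j=1: a[1]=8 ≤ 9 → i=1, swap a[1],a[1] (no change) → [5,8,1,4,7,15,2,17,9]
j=2: a[2]=1 ≤ 9 → i=2, swap a[2],a[2] (no change) → [5,8,1,4,7,15,2,17,9]
j=3: a[3]=4 ≤ 9 → i=3, swap a[3],a[3] (no change) → [5,8,1,4,7,15,2,17,9]
j=4: a[4]=7 ≤ 9 → i=4, swap a[4],a[4] (no change) → [5,8,1,4,7,15,2,17,9]
j=5: a[5]=15 > 9 → no swap
j=6: a[6]=2 ≤ 9 → i=5, swap a[5],a[6] → [5,8,1,4,7,2,15,17,9]
j=7: a[7]=17 > 9 → no swap
final swap a[6],a[8] → [5,8,1,4,7,2,9,17,15]; return 6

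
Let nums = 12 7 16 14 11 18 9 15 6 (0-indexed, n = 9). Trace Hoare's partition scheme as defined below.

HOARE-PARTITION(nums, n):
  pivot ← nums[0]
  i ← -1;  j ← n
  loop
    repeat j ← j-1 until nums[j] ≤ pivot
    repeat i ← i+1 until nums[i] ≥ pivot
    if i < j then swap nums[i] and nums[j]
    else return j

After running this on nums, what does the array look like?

pivot = nums[0] = 12; i = -1, j = 9
j→8 (nums[8]=6≤12), i→0 (nums[0]=12≥12); i<j, swap → 6 7 16 14 11 18 9 15 12
j→6 (nums[6]=9≤12), i→2 (nums[2]=16≥12); i<j, swap → 6 7 9 14 11 18 16 15 12
j→4 (nums[4]=11≤12), i→3 (nums[3]=14≥12); i<j, swap → 6 7 9 11 14 18 16 15 12
j→3, i→4; i≥j, return j=3. nums = 6 7 9 11 14 18 16 15 12

6 7 9 11 14 18 16 15 12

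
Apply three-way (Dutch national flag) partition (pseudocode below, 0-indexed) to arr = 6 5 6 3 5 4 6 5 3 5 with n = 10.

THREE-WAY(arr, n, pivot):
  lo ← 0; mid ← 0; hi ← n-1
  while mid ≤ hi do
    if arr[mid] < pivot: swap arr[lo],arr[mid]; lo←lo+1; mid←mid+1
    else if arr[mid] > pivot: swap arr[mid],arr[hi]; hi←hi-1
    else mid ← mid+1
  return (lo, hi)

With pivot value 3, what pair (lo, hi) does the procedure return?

(0, 1)

pivot = 3; lo=0, mid=0, hi=9
arr[mid]=6>3: swap arr[0],arr[9]; hi=8 → 5 5 6 3 5 4 6 5 3 6
arr[mid]=5>3: swap arr[0],arr[8]; hi=7 → 3 5 6 3 5 4 6 5 5 6
arr[mid]=3=3: mid=1
arr[mid]=5>3: swap arr[1],arr[7]; hi=6 → 3 5 6 3 5 4 6 5 5 6
arr[mid]=5>3: swap arr[1],arr[6]; hi=5 → 3 6 6 3 5 4 5 5 5 6
arr[mid]=6>3: swap arr[1],arr[5]; hi=4 → 3 4 6 3 5 6 5 5 5 6
arr[mid]=4>3: swap arr[1],arr[4]; hi=3 → 3 5 6 3 4 6 5 5 5 6
arr[mid]=5>3: swap arr[1],arr[3]; hi=2 → 3 3 6 5 4 6 5 5 5 6
arr[mid]=3=3: mid=2
arr[mid]=6>3: swap arr[2],arr[2]; hi=1 → 3 3 6 5 4 6 5 5 5 6
end: lo=0, hi=1; arr = 3 3 6 5 4 6 5 5 5 6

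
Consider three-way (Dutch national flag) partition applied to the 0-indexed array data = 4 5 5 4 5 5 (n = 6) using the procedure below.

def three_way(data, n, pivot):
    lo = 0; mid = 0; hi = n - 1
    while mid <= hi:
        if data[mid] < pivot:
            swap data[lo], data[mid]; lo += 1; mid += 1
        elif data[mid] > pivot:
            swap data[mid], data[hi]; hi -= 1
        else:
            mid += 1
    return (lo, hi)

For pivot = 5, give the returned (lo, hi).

(2, 5)

pivot = 5; lo=0, mid=0, hi=5
data[mid]=4<5: swap data[0],data[0]; lo=1,mid=1 → 4 5 5 4 5 5
data[mid]=5=5: mid=2
data[mid]=5=5: mid=3
data[mid]=4<5: swap data[1],data[3]; lo=2,mid=4 → 4 4 5 5 5 5
data[mid]=5=5: mid=5
data[mid]=5=5: mid=6
end: lo=2, hi=5; data = 4 4 5 5 5 5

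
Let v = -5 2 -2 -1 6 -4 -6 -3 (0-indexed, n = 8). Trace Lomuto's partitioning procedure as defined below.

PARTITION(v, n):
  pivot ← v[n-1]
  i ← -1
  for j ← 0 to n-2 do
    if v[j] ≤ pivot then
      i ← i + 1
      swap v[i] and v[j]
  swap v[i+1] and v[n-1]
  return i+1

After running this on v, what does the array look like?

pivot=-3, i=-1
j=0: -5≤-3, i=0, swap(0,0) ⇒ -5 2 -2 -1 6 -4 -6 -3
j=1: 2>-3, skip
j=2: -2>-3, skip
j=3: -1>-3, skip
j=4: 6>-3, skip
j=5: -4≤-3, i=1, swap(1,5) ⇒ -5 -4 -2 -1 6 2 -6 -3
j=6: -6≤-3, i=2, swap(2,6) ⇒ -5 -4 -6 -1 6 2 -2 -3
swap(3,7) ⇒ -5 -4 -6 -3 6 2 -2 -1; return 3

-5 -4 -6 -3 6 2 -2 -1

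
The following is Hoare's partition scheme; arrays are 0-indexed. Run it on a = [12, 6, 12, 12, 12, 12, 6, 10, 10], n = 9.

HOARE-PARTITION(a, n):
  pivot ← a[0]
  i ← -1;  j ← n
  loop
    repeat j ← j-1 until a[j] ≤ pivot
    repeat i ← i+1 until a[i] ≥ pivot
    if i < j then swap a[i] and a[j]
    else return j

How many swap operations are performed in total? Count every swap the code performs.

pivot=12
j stops at 8 (10), i stops at 0 (12); swap ⇒ [10, 6, 12, 12, 12, 12, 6, 10, 12]
j stops at 7 (10), i stops at 2 (12); swap ⇒ [10, 6, 10, 12, 12, 12, 6, 12, 12]
j stops at 6 (6), i stops at 3 (12); swap ⇒ [10, 6, 10, 6, 12, 12, 12, 12, 12]
j stops at 5 (12), i stops at 4 (12); swap ⇒ [10, 6, 10, 6, 12, 12, 12, 12, 12]
j stops at 4, i stops at 5; i≥j ⇒ return 4. a=[10, 6, 10, 6, 12, 12, 12, 12, 12]

4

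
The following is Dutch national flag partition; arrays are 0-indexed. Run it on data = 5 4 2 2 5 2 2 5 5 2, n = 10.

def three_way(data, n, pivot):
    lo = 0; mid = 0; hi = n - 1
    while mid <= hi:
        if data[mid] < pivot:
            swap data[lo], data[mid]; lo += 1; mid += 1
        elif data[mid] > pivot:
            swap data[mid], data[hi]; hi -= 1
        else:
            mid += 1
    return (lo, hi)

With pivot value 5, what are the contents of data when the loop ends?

4 2 2 2 2 2 5 5 5 5

pivot = 5; lo=0, mid=0, hi=9
data[mid]=5=5: mid=1
data[mid]=4<5: swap data[0],data[1]; lo=1,mid=2 → 4 5 2 2 5 2 2 5 5 2
data[mid]=2<5: swap data[1],data[2]; lo=2,mid=3 → 4 2 5 2 5 2 2 5 5 2
data[mid]=2<5: swap data[2],data[3]; lo=3,mid=4 → 4 2 2 5 5 2 2 5 5 2
data[mid]=5=5: mid=5
data[mid]=2<5: swap data[3],data[5]; lo=4,mid=6 → 4 2 2 2 5 5 2 5 5 2
data[mid]=2<5: swap data[4],data[6]; lo=5,mid=7 → 4 2 2 2 2 5 5 5 5 2
data[mid]=5=5: mid=8
data[mid]=5=5: mid=9
data[mid]=2<5: swap data[5],data[9]; lo=6,mid=10 → 4 2 2 2 2 2 5 5 5 5
end: lo=6, hi=9; data = 4 2 2 2 2 2 5 5 5 5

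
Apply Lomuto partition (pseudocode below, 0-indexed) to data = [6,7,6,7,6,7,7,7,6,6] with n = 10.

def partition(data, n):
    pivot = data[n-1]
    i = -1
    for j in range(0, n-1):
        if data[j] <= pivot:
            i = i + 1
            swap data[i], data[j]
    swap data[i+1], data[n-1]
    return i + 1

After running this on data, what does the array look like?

pivot=6, i=-1
j=0: 6≤6, i=0, swap(0,0) ⇒ [6,7,6,7,6,7,7,7,6,6]
j=1: 7>6, skip
j=2: 6≤6, i=1, swap(1,2) ⇒ [6,6,7,7,6,7,7,7,6,6]
j=3: 7>6, skip
j=4: 6≤6, i=2, swap(2,4) ⇒ [6,6,6,7,7,7,7,7,6,6]
j=5: 7>6, skip
j=6: 7>6, skip
j=7: 7>6, skip
j=8: 6≤6, i=3, swap(3,8) ⇒ [6,6,6,6,7,7,7,7,7,6]
swap(4,9) ⇒ [6,6,6,6,6,7,7,7,7,7]; return 4

[6,6,6,6,6,7,7,7,7,7]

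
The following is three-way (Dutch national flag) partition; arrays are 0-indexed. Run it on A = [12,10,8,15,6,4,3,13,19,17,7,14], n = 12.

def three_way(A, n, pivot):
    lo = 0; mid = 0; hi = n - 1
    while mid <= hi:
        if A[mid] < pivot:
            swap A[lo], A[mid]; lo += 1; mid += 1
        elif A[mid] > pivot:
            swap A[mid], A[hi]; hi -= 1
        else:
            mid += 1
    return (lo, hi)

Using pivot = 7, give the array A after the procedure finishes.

[3,4,6,7,15,8,13,19,17,10,14,12]

lo=0 mid=0 hi=11
12>7: swap(0,11), hi=10 ⇒ [14,10,8,15,6,4,3,13,19,17,7,12]
14>7: swap(0,10), hi=9 ⇒ [7,10,8,15,6,4,3,13,19,17,14,12]
7=7: mid=1
10>7: swap(1,9), hi=8 ⇒ [7,17,8,15,6,4,3,13,19,10,14,12]
17>7: swap(1,8), hi=7 ⇒ [7,19,8,15,6,4,3,13,17,10,14,12]
19>7: swap(1,7), hi=6 ⇒ [7,13,8,15,6,4,3,19,17,10,14,12]
13>7: swap(1,6), hi=5 ⇒ [7,3,8,15,6,4,13,19,17,10,14,12]
3<7: swap(0,1), lo=1 mid=2 ⇒ [3,7,8,15,6,4,13,19,17,10,14,12]
8>7: swap(2,5), hi=4 ⇒ [3,7,4,15,6,8,13,19,17,10,14,12]
4<7: swap(1,2), lo=2 mid=3 ⇒ [3,4,7,15,6,8,13,19,17,10,14,12]
15>7: swap(3,4), hi=3 ⇒ [3,4,7,6,15,8,13,19,17,10,14,12]
6<7: swap(2,3), lo=3 mid=4 ⇒ [3,4,6,7,15,8,13,19,17,10,14,12]
done. lo=3 hi=3; A=[3,4,6,7,15,8,13,19,17,10,14,12]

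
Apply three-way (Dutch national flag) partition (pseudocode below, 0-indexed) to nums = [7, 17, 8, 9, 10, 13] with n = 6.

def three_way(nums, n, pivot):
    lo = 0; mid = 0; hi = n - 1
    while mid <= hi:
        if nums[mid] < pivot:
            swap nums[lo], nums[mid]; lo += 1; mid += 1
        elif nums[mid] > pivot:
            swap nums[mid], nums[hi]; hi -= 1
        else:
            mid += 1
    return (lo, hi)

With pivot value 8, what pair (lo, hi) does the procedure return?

(1, 1)

pivot = 8; lo=0, mid=0, hi=5
nums[mid]=7<8: swap nums[0],nums[0]; lo=1,mid=1 → [7, 17, 8, 9, 10, 13]
nums[mid]=17>8: swap nums[1],nums[5]; hi=4 → [7, 13, 8, 9, 10, 17]
nums[mid]=13>8: swap nums[1],nums[4]; hi=3 → [7, 10, 8, 9, 13, 17]
nums[mid]=10>8: swap nums[1],nums[3]; hi=2 → [7, 9, 8, 10, 13, 17]
nums[mid]=9>8: swap nums[1],nums[2]; hi=1 → [7, 8, 9, 10, 13, 17]
nums[mid]=8=8: mid=2
end: lo=1, hi=1; nums = [7, 8, 9, 10, 13, 17]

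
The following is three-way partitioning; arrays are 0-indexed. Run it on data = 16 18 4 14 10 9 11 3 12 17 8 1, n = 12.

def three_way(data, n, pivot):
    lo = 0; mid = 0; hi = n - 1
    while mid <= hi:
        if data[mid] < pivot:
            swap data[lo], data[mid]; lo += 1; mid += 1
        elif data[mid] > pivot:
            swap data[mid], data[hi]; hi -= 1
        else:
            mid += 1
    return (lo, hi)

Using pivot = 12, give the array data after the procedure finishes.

1 8 4 10 9 11 3 12 17 14 18 16

pivot = 12; lo=0, mid=0, hi=11
data[mid]=16>12: swap data[0],data[11]; hi=10 → 1 18 4 14 10 9 11 3 12 17 8 16
data[mid]=1<12: swap data[0],data[0]; lo=1,mid=1 → 1 18 4 14 10 9 11 3 12 17 8 16
data[mid]=18>12: swap data[1],data[10]; hi=9 → 1 8 4 14 10 9 11 3 12 17 18 16
data[mid]=8<12: swap data[1],data[1]; lo=2,mid=2 → 1 8 4 14 10 9 11 3 12 17 18 16
data[mid]=4<12: swap data[2],data[2]; lo=3,mid=3 → 1 8 4 14 10 9 11 3 12 17 18 16
data[mid]=14>12: swap data[3],data[9]; hi=8 → 1 8 4 17 10 9 11 3 12 14 18 16
data[mid]=17>12: swap data[3],data[8]; hi=7 → 1 8 4 12 10 9 11 3 17 14 18 16
data[mid]=12=12: mid=4
data[mid]=10<12: swap data[3],data[4]; lo=4,mid=5 → 1 8 4 10 12 9 11 3 17 14 18 16
data[mid]=9<12: swap data[4],data[5]; lo=5,mid=6 → 1 8 4 10 9 12 11 3 17 14 18 16
data[mid]=11<12: swap data[5],data[6]; lo=6,mid=7 → 1 8 4 10 9 11 12 3 17 14 18 16
data[mid]=3<12: swap data[6],data[7]; lo=7,mid=8 → 1 8 4 10 9 11 3 12 17 14 18 16
end: lo=7, hi=7; data = 1 8 4 10 9 11 3 12 17 14 18 16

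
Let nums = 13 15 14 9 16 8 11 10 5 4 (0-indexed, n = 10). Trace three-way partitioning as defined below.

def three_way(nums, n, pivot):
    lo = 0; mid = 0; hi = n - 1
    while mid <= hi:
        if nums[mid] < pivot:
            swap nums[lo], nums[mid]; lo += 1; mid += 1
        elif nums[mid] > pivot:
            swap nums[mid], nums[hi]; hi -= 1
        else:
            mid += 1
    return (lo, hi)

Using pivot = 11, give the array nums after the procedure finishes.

pivot = 11; lo=0, mid=0, hi=9
nums[mid]=13>11: swap nums[0],nums[9]; hi=8 → 4 15 14 9 16 8 11 10 5 13
nums[mid]=4<11: swap nums[0],nums[0]; lo=1,mid=1 → 4 15 14 9 16 8 11 10 5 13
nums[mid]=15>11: swap nums[1],nums[8]; hi=7 → 4 5 14 9 16 8 11 10 15 13
nums[mid]=5<11: swap nums[1],nums[1]; lo=2,mid=2 → 4 5 14 9 16 8 11 10 15 13
nums[mid]=14>11: swap nums[2],nums[7]; hi=6 → 4 5 10 9 16 8 11 14 15 13
nums[mid]=10<11: swap nums[2],nums[2]; lo=3,mid=3 → 4 5 10 9 16 8 11 14 15 13
nums[mid]=9<11: swap nums[3],nums[3]; lo=4,mid=4 → 4 5 10 9 16 8 11 14 15 13
nums[mid]=16>11: swap nums[4],nums[6]; hi=5 → 4 5 10 9 11 8 16 14 15 13
nums[mid]=11=11: mid=5
nums[mid]=8<11: swap nums[4],nums[5]; lo=5,mid=6 → 4 5 10 9 8 11 16 14 15 13
end: lo=5, hi=5; nums = 4 5 10 9 8 11 16 14 15 13

4 5 10 9 8 11 16 14 15 13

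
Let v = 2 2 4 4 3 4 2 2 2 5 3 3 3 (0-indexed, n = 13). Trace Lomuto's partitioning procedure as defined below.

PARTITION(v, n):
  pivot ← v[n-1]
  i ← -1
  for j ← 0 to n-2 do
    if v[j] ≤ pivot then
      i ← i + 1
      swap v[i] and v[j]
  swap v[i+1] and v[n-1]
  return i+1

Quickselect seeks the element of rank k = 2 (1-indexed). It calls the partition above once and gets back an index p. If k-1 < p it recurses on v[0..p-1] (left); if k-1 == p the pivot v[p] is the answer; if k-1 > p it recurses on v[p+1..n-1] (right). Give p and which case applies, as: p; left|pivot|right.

pivot = v[12] = 3; i = -1
j=0: v[0]=2 ≤ 3 → i=0, swap v[0],v[0] (no change) → 2 2 4 4 3 4 2 2 2 5 3 3 3
j=1: v[1]=2 ≤ 3 → i=1, swap v[1],v[1] (no change) → 2 2 4 4 3 4 2 2 2 5 3 3 3
j=2: v[2]=4 > 3 → no swap
j=3: v[3]=4 > 3 → no swap
j=4: v[4]=3 ≤ 3 → i=2, swap v[2],v[4] → 2 2 3 4 4 4 2 2 2 5 3 3 3
j=5: v[5]=4 > 3 → no swap
j=6: v[6]=2 ≤ 3 → i=3, swap v[3],v[6] → 2 2 3 2 4 4 4 2 2 5 3 3 3
j=7: v[7]=2 ≤ 3 → i=4, swap v[4],v[7] → 2 2 3 2 2 4 4 4 2 5 3 3 3
j=8: v[8]=2 ≤ 3 → i=5, swap v[5],v[8] → 2 2 3 2 2 2 4 4 4 5 3 3 3
j=9: v[9]=5 > 3 → no swap
j=10: v[10]=3 ≤ 3 → i=6, swap v[6],v[10] → 2 2 3 2 2 2 3 4 4 5 4 3 3
j=11: v[11]=3 ≤ 3 → i=7, swap v[7],v[11] → 2 2 3 2 2 2 3 3 4 5 4 4 3
final swap v[8],v[12] → 2 2 3 2 2 2 3 3 3 5 4 4 4; return 8
p = 8; k-1 = 1 < 8 ⇒ left

8; left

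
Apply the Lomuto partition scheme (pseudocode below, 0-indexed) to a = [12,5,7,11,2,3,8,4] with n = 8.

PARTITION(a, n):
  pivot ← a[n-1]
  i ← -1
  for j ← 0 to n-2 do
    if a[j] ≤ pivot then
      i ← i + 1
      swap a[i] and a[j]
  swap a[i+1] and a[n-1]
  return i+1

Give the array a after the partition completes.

pivot=4, i=-1
j=0: 12>4, skip
j=1: 5>4, skip
j=2: 7>4, skip
j=3: 11>4, skip
j=4: 2≤4, i=0, swap(0,4) ⇒ [2,5,7,11,12,3,8,4]
j=5: 3≤4, i=1, swap(1,5) ⇒ [2,3,7,11,12,5,8,4]
j=6: 8>4, skip
swap(2,7) ⇒ [2,3,4,11,12,5,8,7]; return 2

[2,3,4,11,12,5,8,7]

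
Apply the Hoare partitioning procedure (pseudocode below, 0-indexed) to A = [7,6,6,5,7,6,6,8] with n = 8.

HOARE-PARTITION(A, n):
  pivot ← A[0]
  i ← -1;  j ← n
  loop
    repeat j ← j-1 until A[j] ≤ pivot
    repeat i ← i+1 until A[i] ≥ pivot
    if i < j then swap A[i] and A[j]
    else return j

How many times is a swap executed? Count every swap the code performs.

2

pivot=7
j stops at 6 (6), i stops at 0 (7); swap ⇒ [6,6,6,5,7,6,7,8]
j stops at 5 (6), i stops at 4 (7); swap ⇒ [6,6,6,5,6,7,7,8]
j stops at 4, i stops at 5; i≥j ⇒ return 4. A=[6,6,6,5,6,7,7,8]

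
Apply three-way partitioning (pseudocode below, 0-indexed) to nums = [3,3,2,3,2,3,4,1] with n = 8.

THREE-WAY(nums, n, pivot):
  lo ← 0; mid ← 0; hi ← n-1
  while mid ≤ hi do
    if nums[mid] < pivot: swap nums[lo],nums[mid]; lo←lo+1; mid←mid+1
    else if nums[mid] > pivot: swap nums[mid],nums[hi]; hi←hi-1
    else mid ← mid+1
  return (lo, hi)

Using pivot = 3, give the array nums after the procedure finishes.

pivot = 3; lo=0, mid=0, hi=7
nums[mid]=3=3: mid=1
nums[mid]=3=3: mid=2
nums[mid]=2<3: swap nums[0],nums[2]; lo=1,mid=3 → [2,3,3,3,2,3,4,1]
nums[mid]=3=3: mid=4
nums[mid]=2<3: swap nums[1],nums[4]; lo=2,mid=5 → [2,2,3,3,3,3,4,1]
nums[mid]=3=3: mid=6
nums[mid]=4>3: swap nums[6],nums[7]; hi=6 → [2,2,3,3,3,3,1,4]
nums[mid]=1<3: swap nums[2],nums[6]; lo=3,mid=7 → [2,2,1,3,3,3,3,4]
end: lo=3, hi=6; nums = [2,2,1,3,3,3,3,4]

[2,2,1,3,3,3,3,4]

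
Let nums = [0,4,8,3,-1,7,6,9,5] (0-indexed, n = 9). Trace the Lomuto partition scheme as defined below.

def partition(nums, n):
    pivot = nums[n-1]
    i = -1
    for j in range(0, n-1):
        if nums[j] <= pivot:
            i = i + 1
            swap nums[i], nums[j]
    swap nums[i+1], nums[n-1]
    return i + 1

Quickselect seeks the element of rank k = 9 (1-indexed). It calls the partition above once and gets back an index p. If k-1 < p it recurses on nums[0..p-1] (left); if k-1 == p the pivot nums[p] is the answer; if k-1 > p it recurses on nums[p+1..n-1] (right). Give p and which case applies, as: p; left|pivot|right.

4; right

pivot = nums[8] = 5; i = -1
j=0: nums[0]=0 ≤ 5 → i=0, swap nums[0],nums[0] (no change) → [0,4,8,3,-1,7,6,9,5]
j=1: nums[1]=4 ≤ 5 → i=1, swap nums[1],nums[1] (no change) → [0,4,8,3,-1,7,6,9,5]
j=2: nums[2]=8 > 5 → no swap
j=3: nums[3]=3 ≤ 5 → i=2, swap nums[2],nums[3] → [0,4,3,8,-1,7,6,9,5]
j=4: nums[4]=-1 ≤ 5 → i=3, swap nums[3],nums[4] → [0,4,3,-1,8,7,6,9,5]
j=5: nums[5]=7 > 5 → no swap
j=6: nums[6]=6 > 5 → no swap
j=7: nums[7]=9 > 5 → no swap
final swap nums[4],nums[8] → [0,4,3,-1,5,7,6,9,8]; return 4
p = 4; k-1 = 8 > 4 ⇒ right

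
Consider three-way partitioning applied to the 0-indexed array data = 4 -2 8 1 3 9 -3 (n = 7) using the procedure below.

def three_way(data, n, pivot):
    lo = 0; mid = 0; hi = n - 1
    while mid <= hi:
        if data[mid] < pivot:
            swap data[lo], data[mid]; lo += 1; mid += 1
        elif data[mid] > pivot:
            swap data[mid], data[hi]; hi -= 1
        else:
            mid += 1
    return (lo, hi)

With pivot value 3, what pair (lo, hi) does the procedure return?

(3, 3)

pivot = 3; lo=0, mid=0, hi=6
data[mid]=4>3: swap data[0],data[6]; hi=5 → -3 -2 8 1 3 9 4
data[mid]=-3<3: swap data[0],data[0]; lo=1,mid=1 → -3 -2 8 1 3 9 4
data[mid]=-2<3: swap data[1],data[1]; lo=2,mid=2 → -3 -2 8 1 3 9 4
data[mid]=8>3: swap data[2],data[5]; hi=4 → -3 -2 9 1 3 8 4
data[mid]=9>3: swap data[2],data[4]; hi=3 → -3 -2 3 1 9 8 4
data[mid]=3=3: mid=3
data[mid]=1<3: swap data[2],data[3]; lo=3,mid=4 → -3 -2 1 3 9 8 4
end: lo=3, hi=3; data = -3 -2 1 3 9 8 4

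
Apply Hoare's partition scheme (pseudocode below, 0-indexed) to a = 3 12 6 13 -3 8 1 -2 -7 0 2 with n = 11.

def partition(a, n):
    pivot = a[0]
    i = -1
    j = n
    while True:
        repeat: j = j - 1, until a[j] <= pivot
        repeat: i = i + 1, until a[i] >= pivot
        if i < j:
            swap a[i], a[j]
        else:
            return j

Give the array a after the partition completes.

2 0 -7 -2 -3 1 8 13 6 12 3

pivot = a[0] = 3; i = -1, j = 11
j→10 (a[10]=2≤3), i→0 (a[0]=3≥3); i<j, swap → 2 12 6 13 -3 8 1 -2 -7 0 3
j→9 (a[9]=0≤3), i→1 (a[1]=12≥3); i<j, swap → 2 0 6 13 -3 8 1 -2 -7 12 3
j→8 (a[8]=-7≤3), i→2 (a[2]=6≥3); i<j, swap → 2 0 -7 13 -3 8 1 -2 6 12 3
j→7 (a[7]=-2≤3), i→3 (a[3]=13≥3); i<j, swap → 2 0 -7 -2 -3 8 1 13 6 12 3
j→6 (a[6]=1≤3), i→5 (a[5]=8≥3); i<j, swap → 2 0 -7 -2 -3 1 8 13 6 12 3
j→5, i→6; i≥j, return j=5. a = 2 0 -7 -2 -3 1 8 13 6 12 3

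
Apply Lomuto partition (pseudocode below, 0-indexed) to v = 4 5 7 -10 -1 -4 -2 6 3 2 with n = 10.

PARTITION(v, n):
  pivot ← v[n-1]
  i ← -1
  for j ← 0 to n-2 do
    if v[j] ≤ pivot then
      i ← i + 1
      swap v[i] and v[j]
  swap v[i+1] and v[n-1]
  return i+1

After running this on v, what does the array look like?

pivot=2, i=-1
j=0: 4>2, skip
j=1: 5>2, skip
j=2: 7>2, skip
j=3: -10≤2, i=0, swap(0,3) ⇒ -10 5 7 4 -1 -4 -2 6 3 2
j=4: -1≤2, i=1, swap(1,4) ⇒ -10 -1 7 4 5 -4 -2 6 3 2
j=5: -4≤2, i=2, swap(2,5) ⇒ -10 -1 -4 4 5 7 -2 6 3 2
j=6: -2≤2, i=3, swap(3,6) ⇒ -10 -1 -4 -2 5 7 4 6 3 2
j=7: 6>2, skip
j=8: 3>2, skip
swap(4,9) ⇒ -10 -1 -4 -2 2 7 4 6 3 5; return 4

-10 -1 -4 -2 2 7 4 6 3 5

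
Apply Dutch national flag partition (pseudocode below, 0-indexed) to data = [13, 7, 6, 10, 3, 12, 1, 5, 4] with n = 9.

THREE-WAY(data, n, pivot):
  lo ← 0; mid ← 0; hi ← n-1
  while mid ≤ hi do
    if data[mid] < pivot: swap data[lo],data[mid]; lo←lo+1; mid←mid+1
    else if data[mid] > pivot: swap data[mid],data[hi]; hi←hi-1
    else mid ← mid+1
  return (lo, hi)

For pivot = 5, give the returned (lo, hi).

pivot = 5; lo=0, mid=0, hi=8
data[mid]=13>5: swap data[0],data[8]; hi=7 → [4, 7, 6, 10, 3, 12, 1, 5, 13]
data[mid]=4<5: swap data[0],data[0]; lo=1,mid=1 → [4, 7, 6, 10, 3, 12, 1, 5, 13]
data[mid]=7>5: swap data[1],data[7]; hi=6 → [4, 5, 6, 10, 3, 12, 1, 7, 13]
data[mid]=5=5: mid=2
data[mid]=6>5: swap data[2],data[6]; hi=5 → [4, 5, 1, 10, 3, 12, 6, 7, 13]
data[mid]=1<5: swap data[1],data[2]; lo=2,mid=3 → [4, 1, 5, 10, 3, 12, 6, 7, 13]
data[mid]=10>5: swap data[3],data[5]; hi=4 → [4, 1, 5, 12, 3, 10, 6, 7, 13]
data[mid]=12>5: swap data[3],data[4]; hi=3 → [4, 1, 5, 3, 12, 10, 6, 7, 13]
data[mid]=3<5: swap data[2],data[3]; lo=3,mid=4 → [4, 1, 3, 5, 12, 10, 6, 7, 13]
end: lo=3, hi=3; data = [4, 1, 3, 5, 12, 10, 6, 7, 13]

(3, 3)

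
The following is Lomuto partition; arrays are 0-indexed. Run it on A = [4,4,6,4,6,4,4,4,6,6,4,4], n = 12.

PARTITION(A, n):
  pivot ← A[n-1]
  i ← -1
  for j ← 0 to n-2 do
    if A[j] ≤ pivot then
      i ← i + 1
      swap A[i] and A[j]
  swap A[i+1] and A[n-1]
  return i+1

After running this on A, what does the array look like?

pivot=4, i=-1
j=0: 4≤4, i=0, swap(0,0) ⇒ [4,4,6,4,6,4,4,4,6,6,4,4]
j=1: 4≤4, i=1, swap(1,1) ⇒ [4,4,6,4,6,4,4,4,6,6,4,4]
j=2: 6>4, skip
j=3: 4≤4, i=2, swap(2,3) ⇒ [4,4,4,6,6,4,4,4,6,6,4,4]
j=4: 6>4, skip
j=5: 4≤4, i=3, swap(3,5) ⇒ [4,4,4,4,6,6,4,4,6,6,4,4]
j=6: 4≤4, i=4, swap(4,6) ⇒ [4,4,4,4,4,6,6,4,6,6,4,4]
j=7: 4≤4, i=5, swap(5,7) ⇒ [4,4,4,4,4,4,6,6,6,6,4,4]
j=8: 6>4, skip
j=9: 6>4, skip
j=10: 4≤4, i=6, swap(6,10) ⇒ [4,4,4,4,4,4,4,6,6,6,6,4]
swap(7,11) ⇒ [4,4,4,4,4,4,4,4,6,6,6,6]; return 7

[4,4,4,4,4,4,4,4,6,6,6,6]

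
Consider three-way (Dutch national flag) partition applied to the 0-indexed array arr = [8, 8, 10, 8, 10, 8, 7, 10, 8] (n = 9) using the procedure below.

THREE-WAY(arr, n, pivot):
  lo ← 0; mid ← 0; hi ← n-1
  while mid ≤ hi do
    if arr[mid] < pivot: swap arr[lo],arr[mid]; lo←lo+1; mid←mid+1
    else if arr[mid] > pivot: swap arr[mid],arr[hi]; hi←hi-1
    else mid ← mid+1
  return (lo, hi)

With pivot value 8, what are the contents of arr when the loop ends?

lo=0 mid=0 hi=8
8=8: mid=1
8=8: mid=2
10>8: swap(2,8), hi=7 ⇒ [8, 8, 8, 8, 10, 8, 7, 10, 10]
8=8: mid=3
8=8: mid=4
10>8: swap(4,7), hi=6 ⇒ [8, 8, 8, 8, 10, 8, 7, 10, 10]
10>8: swap(4,6), hi=5 ⇒ [8, 8, 8, 8, 7, 8, 10, 10, 10]
7<8: swap(0,4), lo=1 mid=5 ⇒ [7, 8, 8, 8, 8, 8, 10, 10, 10]
8=8: mid=6
done. lo=1 hi=5; arr=[7, 8, 8, 8, 8, 8, 10, 10, 10]

[7, 8, 8, 8, 8, 8, 10, 10, 10]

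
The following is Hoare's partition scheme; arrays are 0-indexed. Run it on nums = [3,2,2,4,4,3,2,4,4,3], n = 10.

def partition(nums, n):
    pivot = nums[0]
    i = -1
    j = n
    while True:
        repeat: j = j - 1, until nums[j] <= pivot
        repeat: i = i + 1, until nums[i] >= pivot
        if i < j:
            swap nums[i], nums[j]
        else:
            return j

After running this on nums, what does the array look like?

pivot = nums[0] = 3; i = -1, j = 10
j→9 (nums[9]=3≤3), i→0 (nums[0]=3≥3); i<j, swap → [3,2,2,4,4,3,2,4,4,3]
j→6 (nums[6]=2≤3), i→3 (nums[3]=4≥3); i<j, swap → [3,2,2,2,4,3,4,4,4,3]
j→5 (nums[5]=3≤3), i→4 (nums[4]=4≥3); i<j, swap → [3,2,2,2,3,4,4,4,4,3]
j→4, i→5; i≥j, return j=4. nums = [3,2,2,2,3,4,4,4,4,3]

[3,2,2,2,3,4,4,4,4,3]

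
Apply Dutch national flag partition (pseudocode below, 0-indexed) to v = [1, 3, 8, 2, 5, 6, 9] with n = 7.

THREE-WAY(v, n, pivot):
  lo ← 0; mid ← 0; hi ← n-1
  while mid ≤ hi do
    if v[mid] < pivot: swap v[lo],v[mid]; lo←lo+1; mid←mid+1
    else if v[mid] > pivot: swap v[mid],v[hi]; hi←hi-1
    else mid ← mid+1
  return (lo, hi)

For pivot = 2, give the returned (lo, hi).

lo=0 mid=0 hi=6
1<2: swap(0,0), lo=1 mid=1 ⇒ [1, 3, 8, 2, 5, 6, 9]
3>2: swap(1,6), hi=5 ⇒ [1, 9, 8, 2, 5, 6, 3]
9>2: swap(1,5), hi=4 ⇒ [1, 6, 8, 2, 5, 9, 3]
6>2: swap(1,4), hi=3 ⇒ [1, 5, 8, 2, 6, 9, 3]
5>2: swap(1,3), hi=2 ⇒ [1, 2, 8, 5, 6, 9, 3]
2=2: mid=2
8>2: swap(2,2), hi=1 ⇒ [1, 2, 8, 5, 6, 9, 3]
done. lo=1 hi=1; v=[1, 2, 8, 5, 6, 9, 3]

(1, 1)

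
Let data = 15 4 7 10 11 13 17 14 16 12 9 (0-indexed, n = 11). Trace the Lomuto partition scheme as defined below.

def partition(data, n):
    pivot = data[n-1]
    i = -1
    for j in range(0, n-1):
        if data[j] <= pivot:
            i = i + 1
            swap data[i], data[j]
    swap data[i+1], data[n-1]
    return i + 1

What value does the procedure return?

pivot=9, i=-1
j=0: 15>9, skip
j=1: 4≤9, i=0, swap(0,1) ⇒ 4 15 7 10 11 13 17 14 16 12 9
j=2: 7≤9, i=1, swap(1,2) ⇒ 4 7 15 10 11 13 17 14 16 12 9
j=3: 10>9, skip
j=4: 11>9, skip
j=5: 13>9, skip
j=6: 17>9, skip
j=7: 14>9, skip
j=8: 16>9, skip
j=9: 12>9, skip
swap(2,10) ⇒ 4 7 9 10 11 13 17 14 16 12 15; return 2

2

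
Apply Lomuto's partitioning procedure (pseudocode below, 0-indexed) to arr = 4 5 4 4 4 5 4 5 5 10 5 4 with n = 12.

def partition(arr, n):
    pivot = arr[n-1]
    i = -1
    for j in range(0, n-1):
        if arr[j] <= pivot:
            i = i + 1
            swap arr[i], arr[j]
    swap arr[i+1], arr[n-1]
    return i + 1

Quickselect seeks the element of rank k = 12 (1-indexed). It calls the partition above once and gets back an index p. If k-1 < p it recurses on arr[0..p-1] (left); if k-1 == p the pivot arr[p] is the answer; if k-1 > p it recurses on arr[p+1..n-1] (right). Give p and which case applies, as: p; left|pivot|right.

pivot = arr[11] = 4; i = -1
j=0: arr[0]=4 ≤ 4 → i=0, swap arr[0],arr[0] (no change) → 4 5 4 4 4 5 4 5 5 10 5 4
j=1: arr[1]=5 > 4 → no swap
j=2: arr[2]=4 ≤ 4 → i=1, swap arr[1],arr[2] → 4 4 5 4 4 5 4 5 5 10 5 4
j=3: arr[3]=4 ≤ 4 → i=2, swap arr[2],arr[3] → 4 4 4 5 4 5 4 5 5 10 5 4
j=4: arr[4]=4 ≤ 4 → i=3, swap arr[3],arr[4] → 4 4 4 4 5 5 4 5 5 10 5 4
j=5: arr[5]=5 > 4 → no swap
j=6: arr[6]=4 ≤ 4 → i=4, swap arr[4],arr[6] → 4 4 4 4 4 5 5 5 5 10 5 4
j=7: arr[7]=5 > 4 → no swap
j=8: arr[8]=5 > 4 → no swap
j=9: arr[9]=10 > 4 → no swap
j=10: arr[10]=5 > 4 → no swap
final swap arr[5],arr[11] → 4 4 4 4 4 4 5 5 5 10 5 5; return 5
p = 5; k-1 = 11 > 5 ⇒ right

5; right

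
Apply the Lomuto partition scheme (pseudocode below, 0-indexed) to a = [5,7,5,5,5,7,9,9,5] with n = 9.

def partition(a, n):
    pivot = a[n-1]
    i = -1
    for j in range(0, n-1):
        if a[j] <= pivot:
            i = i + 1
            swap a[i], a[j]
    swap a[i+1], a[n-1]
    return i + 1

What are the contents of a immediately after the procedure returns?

[5,5,5,5,5,7,9,9,7]

pivot=5, i=-1
j=0: 5≤5, i=0, swap(0,0) ⇒ [5,7,5,5,5,7,9,9,5]
j=1: 7>5, skip
j=2: 5≤5, i=1, swap(1,2) ⇒ [5,5,7,5,5,7,9,9,5]
j=3: 5≤5, i=2, swap(2,3) ⇒ [5,5,5,7,5,7,9,9,5]
j=4: 5≤5, i=3, swap(3,4) ⇒ [5,5,5,5,7,7,9,9,5]
j=5: 7>5, skip
j=6: 9>5, skip
j=7: 9>5, skip
swap(4,8) ⇒ [5,5,5,5,5,7,9,9,7]; return 4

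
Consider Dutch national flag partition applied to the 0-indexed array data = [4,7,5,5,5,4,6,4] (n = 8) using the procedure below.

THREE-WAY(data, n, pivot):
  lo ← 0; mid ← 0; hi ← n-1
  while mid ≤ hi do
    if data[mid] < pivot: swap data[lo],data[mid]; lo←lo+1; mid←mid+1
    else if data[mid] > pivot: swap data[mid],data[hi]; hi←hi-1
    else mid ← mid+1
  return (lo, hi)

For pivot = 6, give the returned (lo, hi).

(6, 6)

lo=0 mid=0 hi=7
4<6: swap(0,0), lo=1 mid=1 ⇒ [4,7,5,5,5,4,6,4]
7>6: swap(1,7), hi=6 ⇒ [4,4,5,5,5,4,6,7]
4<6: swap(1,1), lo=2 mid=2 ⇒ [4,4,5,5,5,4,6,7]
5<6: swap(2,2), lo=3 mid=3 ⇒ [4,4,5,5,5,4,6,7]
5<6: swap(3,3), lo=4 mid=4 ⇒ [4,4,5,5,5,4,6,7]
5<6: swap(4,4), lo=5 mid=5 ⇒ [4,4,5,5,5,4,6,7]
4<6: swap(5,5), lo=6 mid=6 ⇒ [4,4,5,5,5,4,6,7]
6=6: mid=7
done. lo=6 hi=6; data=[4,4,5,5,5,4,6,7]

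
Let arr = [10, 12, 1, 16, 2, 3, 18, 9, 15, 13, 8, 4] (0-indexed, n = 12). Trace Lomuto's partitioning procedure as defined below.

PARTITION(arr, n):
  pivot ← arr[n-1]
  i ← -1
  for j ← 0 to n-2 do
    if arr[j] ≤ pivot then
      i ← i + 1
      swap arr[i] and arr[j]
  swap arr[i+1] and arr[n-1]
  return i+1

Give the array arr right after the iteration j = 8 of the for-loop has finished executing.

[1, 2, 3, 16, 12, 10, 18, 9, 15, 13, 8, 4]

pivot=4, i=-1
j=0: 10>4, skip
j=1: 12>4, skip
j=2: 1≤4, i=0, swap(0,2) ⇒ [1, 12, 10, 16, 2, 3, 18, 9, 15, 13, 8, 4]
j=3: 16>4, skip
j=4: 2≤4, i=1, swap(1,4) ⇒ [1, 2, 10, 16, 12, 3, 18, 9, 15, 13, 8, 4]
j=5: 3≤4, i=2, swap(2,5) ⇒ [1, 2, 3, 16, 12, 10, 18, 9, 15, 13, 8, 4]
j=6: 18>4, skip
j=7: 9>4, skip
j=8: 15>4, skip
(after j=8) arr = [1, 2, 3, 16, 12, 10, 18, 9, 15, 13, 8, 4]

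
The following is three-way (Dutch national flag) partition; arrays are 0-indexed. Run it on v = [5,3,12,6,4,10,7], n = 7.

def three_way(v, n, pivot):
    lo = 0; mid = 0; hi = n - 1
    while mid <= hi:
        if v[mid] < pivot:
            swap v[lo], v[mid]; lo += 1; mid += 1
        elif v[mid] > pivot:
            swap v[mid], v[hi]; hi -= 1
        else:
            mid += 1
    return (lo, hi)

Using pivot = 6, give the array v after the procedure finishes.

[5,3,4,6,10,7,12]

lo=0 mid=0 hi=6
5<6: swap(0,0), lo=1 mid=1 ⇒ [5,3,12,6,4,10,7]
3<6: swap(1,1), lo=2 mid=2 ⇒ [5,3,12,6,4,10,7]
12>6: swap(2,6), hi=5 ⇒ [5,3,7,6,4,10,12]
7>6: swap(2,5), hi=4 ⇒ [5,3,10,6,4,7,12]
10>6: swap(2,4), hi=3 ⇒ [5,3,4,6,10,7,12]
4<6: swap(2,2), lo=3 mid=3 ⇒ [5,3,4,6,10,7,12]
6=6: mid=4
done. lo=3 hi=3; v=[5,3,4,6,10,7,12]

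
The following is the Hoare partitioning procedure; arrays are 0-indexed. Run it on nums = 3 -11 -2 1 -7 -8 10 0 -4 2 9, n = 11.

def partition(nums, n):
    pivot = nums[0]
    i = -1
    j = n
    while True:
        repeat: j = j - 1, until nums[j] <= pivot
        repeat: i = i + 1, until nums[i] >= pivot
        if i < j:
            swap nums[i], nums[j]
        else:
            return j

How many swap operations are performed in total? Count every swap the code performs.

pivot=3
j stops at 9 (2), i stops at 0 (3); swap ⇒ 2 -11 -2 1 -7 -8 10 0 -4 3 9
j stops at 8 (-4), i stops at 6 (10); swap ⇒ 2 -11 -2 1 -7 -8 -4 0 10 3 9
j stops at 7, i stops at 8; i≥j ⇒ return 7. nums=2 -11 -2 1 -7 -8 -4 0 10 3 9

2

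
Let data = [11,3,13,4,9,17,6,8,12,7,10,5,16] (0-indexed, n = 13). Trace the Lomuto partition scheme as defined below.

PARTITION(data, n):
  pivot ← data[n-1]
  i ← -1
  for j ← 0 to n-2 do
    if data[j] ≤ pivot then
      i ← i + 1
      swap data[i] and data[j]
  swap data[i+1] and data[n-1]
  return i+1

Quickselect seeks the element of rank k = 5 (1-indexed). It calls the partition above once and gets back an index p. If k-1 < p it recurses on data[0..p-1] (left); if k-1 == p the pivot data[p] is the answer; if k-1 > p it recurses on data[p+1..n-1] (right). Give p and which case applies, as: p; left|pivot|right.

11; left

pivot=16, i=-1
j=0: 11≤16, i=0, swap(0,0) ⇒ [11,3,13,4,9,17,6,8,12,7,10,5,16]
j=1: 3≤16, i=1, swap(1,1) ⇒ [11,3,13,4,9,17,6,8,12,7,10,5,16]
j=2: 13≤16, i=2, swap(2,2) ⇒ [11,3,13,4,9,17,6,8,12,7,10,5,16]
j=3: 4≤16, i=3, swap(3,3) ⇒ [11,3,13,4,9,17,6,8,12,7,10,5,16]
j=4: 9≤16, i=4, swap(4,4) ⇒ [11,3,13,4,9,17,6,8,12,7,10,5,16]
j=5: 17>16, skip
j=6: 6≤16, i=5, swap(5,6) ⇒ [11,3,13,4,9,6,17,8,12,7,10,5,16]
j=7: 8≤16, i=6, swap(6,7) ⇒ [11,3,13,4,9,6,8,17,12,7,10,5,16]
j=8: 12≤16, i=7, swap(7,8) ⇒ [11,3,13,4,9,6,8,12,17,7,10,5,16]
j=9: 7≤16, i=8, swap(8,9) ⇒ [11,3,13,4,9,6,8,12,7,17,10,5,16]
j=10: 10≤16, i=9, swap(9,10) ⇒ [11,3,13,4,9,6,8,12,7,10,17,5,16]
j=11: 5≤16, i=10, swap(10,11) ⇒ [11,3,13,4,9,6,8,12,7,10,5,17,16]
swap(11,12) ⇒ [11,3,13,4,9,6,8,12,7,10,5,16,17]; return 11
p = 11; k-1 = 4 < 11 ⇒ left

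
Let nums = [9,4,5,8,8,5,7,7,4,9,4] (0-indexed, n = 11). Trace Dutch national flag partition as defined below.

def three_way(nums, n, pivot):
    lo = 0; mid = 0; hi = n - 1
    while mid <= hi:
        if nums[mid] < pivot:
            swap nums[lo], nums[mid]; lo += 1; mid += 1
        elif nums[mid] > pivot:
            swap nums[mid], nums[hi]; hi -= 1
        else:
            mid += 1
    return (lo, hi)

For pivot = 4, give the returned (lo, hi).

lo=0 mid=0 hi=10
9>4: swap(0,10), hi=9 ⇒ [4,4,5,8,8,5,7,7,4,9,9]
4=4: mid=1
4=4: mid=2
5>4: swap(2,9), hi=8 ⇒ [4,4,9,8,8,5,7,7,4,5,9]
9>4: swap(2,8), hi=7 ⇒ [4,4,4,8,8,5,7,7,9,5,9]
4=4: mid=3
8>4: swap(3,7), hi=6 ⇒ [4,4,4,7,8,5,7,8,9,5,9]
7>4: swap(3,6), hi=5 ⇒ [4,4,4,7,8,5,7,8,9,5,9]
7>4: swap(3,5), hi=4 ⇒ [4,4,4,5,8,7,7,8,9,5,9]
5>4: swap(3,4), hi=3 ⇒ [4,4,4,8,5,7,7,8,9,5,9]
8>4: swap(3,3), hi=2 ⇒ [4,4,4,8,5,7,7,8,9,5,9]
done. lo=0 hi=2; nums=[4,4,4,8,5,7,7,8,9,5,9]

(0, 2)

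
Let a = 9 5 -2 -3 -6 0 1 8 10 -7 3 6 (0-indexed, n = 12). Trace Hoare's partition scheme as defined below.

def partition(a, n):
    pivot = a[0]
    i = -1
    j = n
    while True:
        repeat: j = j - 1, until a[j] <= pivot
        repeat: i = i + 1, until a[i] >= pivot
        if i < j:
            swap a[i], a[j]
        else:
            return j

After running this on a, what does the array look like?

pivot=9
j stops at 11 (6), i stops at 0 (9); swap ⇒ 6 5 -2 -3 -6 0 1 8 10 -7 3 9
j stops at 10 (3), i stops at 8 (10); swap ⇒ 6 5 -2 -3 -6 0 1 8 3 -7 10 9
j stops at 9, i stops at 10; i≥j ⇒ return 9. a=6 5 -2 -3 -6 0 1 8 3 -7 10 9

6 5 -2 -3 -6 0 1 8 3 -7 10 9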